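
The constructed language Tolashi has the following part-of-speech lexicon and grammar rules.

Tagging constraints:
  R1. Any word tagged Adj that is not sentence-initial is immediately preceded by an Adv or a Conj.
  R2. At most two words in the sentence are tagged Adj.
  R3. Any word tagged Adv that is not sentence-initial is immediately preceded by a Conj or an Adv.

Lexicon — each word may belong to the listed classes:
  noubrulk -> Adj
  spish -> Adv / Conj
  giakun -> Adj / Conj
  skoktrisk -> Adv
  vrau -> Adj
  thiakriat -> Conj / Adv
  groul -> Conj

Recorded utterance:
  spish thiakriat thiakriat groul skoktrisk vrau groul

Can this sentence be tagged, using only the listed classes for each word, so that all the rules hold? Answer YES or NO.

YES

Candidates per position — 1:spish {Adv,Conj}; 2:thiakriat {Conj,Adv}; 3:thiakriat {Conj,Adv}; 4:groul {Conj}; 5:skoktrisk {Adv}; 6:vrau {Adj}; 7:groul {Conj}.
One satisfying assignment: Conj Adv Conj Conj Adv Adj Conj.
Checking: rule 1 ✓; rule 2 ✓; rule 3 ✓.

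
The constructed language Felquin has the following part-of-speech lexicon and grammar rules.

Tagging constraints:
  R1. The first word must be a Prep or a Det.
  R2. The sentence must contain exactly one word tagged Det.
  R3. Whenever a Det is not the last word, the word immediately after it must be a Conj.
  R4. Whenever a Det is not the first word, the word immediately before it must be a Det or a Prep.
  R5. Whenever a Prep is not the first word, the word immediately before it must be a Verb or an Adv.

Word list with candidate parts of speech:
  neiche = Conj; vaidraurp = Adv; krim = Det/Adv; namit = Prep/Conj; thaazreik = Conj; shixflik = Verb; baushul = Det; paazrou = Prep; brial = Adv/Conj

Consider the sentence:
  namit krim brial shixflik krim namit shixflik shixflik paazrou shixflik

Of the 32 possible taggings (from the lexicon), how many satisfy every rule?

Candidates per position — 1:namit {Prep,Conj}; 2:krim {Det,Adv}; 3:brial {Adv,Conj}; 4:shixflik {Verb}; 5:krim {Det,Adv}; 6:namit {Prep,Conj}; 7:shixflik {Verb}; 8:shixflik {Verb}; 9:paazrou {Prep}; 10:shixflik {Verb}.
There are 32 candidate sequences in total.
The sequences that satisfy every rule: Prep Det Conj Verb Adv Prep Verb Verb Prep Verb; Prep Det Conj Verb Adv Conj Verb Verb Prep Verb.
Count = 2.

2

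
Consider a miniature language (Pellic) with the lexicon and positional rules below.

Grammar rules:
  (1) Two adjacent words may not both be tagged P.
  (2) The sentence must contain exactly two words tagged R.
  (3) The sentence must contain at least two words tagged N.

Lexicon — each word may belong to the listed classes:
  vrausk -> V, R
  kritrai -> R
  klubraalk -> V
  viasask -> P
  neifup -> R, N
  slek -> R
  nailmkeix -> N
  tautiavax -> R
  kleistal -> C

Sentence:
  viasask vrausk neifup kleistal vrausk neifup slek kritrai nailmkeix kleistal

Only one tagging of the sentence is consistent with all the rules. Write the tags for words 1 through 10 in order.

Candidates per position — 1:viasask {P}; 2:vrausk {V,R}; 3:neifup {R,N}; 4:kleistal {C}; 5:vrausk {V,R}; 6:neifup {R,N}; 7:slek {R}; 8:kritrai {R}; 9:nailmkeix {N}; 10:kleistal {C}.
Position 2: tagging it R would leave rule 2 unsatisfiable, so it must be V.
Position 3: tagging it R would leave rule 2 unsatisfiable, so it must be N.
Position 5: tagging it R would leave rule 2 unsatisfiable, so it must be V.
Position 6: tagging it R would leave rule 2 unsatisfiable, so it must be N.
The unique satisfying tagging is: P V N C V N R R N C.
Verifying each rule — rule 1 satisfied; rule 2 satisfied; rule 3 satisfied.

P V N C V N R R N C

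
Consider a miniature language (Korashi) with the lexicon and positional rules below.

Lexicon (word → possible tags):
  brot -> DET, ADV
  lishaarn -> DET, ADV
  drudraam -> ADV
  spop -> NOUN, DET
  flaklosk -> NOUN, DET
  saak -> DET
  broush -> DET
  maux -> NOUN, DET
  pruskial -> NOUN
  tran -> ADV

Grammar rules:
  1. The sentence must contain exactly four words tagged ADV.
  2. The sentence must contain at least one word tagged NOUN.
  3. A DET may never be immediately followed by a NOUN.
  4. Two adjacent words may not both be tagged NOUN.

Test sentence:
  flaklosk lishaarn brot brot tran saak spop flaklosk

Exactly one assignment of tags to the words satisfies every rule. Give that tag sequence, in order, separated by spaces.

Candidates per position — 1:flaklosk {NOUN,DET}; 2:lishaarn {DET,ADV}; 3:brot {DET,ADV}; 4:brot {DET,ADV}; 5:tran {ADV}; 6:saak {DET}; 7:spop {NOUN,DET}; 8:flaklosk {NOUN,DET}.
If word 2 were DET, no tagging could satisfy rule 1; so word 2 is ADV.
If word 3 were DET, no tagging could satisfy rule 1; so word 3 is ADV.
If word 4 were DET, no tagging could satisfy rule 1; so word 4 is ADV.
If word 7 were NOUN, no tagging could satisfy rule 3; so word 7 is DET.
If word 8 were NOUN, no tagging could satisfy rule 3; so word 8 is DET.
If word 1 were DET, no tagging could satisfy rule 2; so word 1 is NOUN.
That leaves exactly one tagging: NOUN ADV ADV ADV ADV DET DET DET.
Checking: rule 1 ok; rule 2 ok; rule 3 ok; rule 4 ok.

NOUN ADV ADV ADV ADV DET DET DET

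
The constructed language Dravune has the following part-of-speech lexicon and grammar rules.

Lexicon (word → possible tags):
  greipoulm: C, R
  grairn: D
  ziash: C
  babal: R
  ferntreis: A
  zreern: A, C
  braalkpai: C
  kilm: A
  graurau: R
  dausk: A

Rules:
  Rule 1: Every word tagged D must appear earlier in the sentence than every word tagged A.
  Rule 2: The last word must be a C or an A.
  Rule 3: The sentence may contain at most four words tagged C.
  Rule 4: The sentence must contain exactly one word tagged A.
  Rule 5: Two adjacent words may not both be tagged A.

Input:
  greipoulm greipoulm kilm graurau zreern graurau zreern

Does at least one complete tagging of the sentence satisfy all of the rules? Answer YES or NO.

Candidates per position — 1:greipoulm {C,R}; 2:greipoulm {C,R}; 3:kilm {A}; 4:graurau {R}; 5:zreern {A,C}; 6:graurau {R}; 7:zreern {A,C}.
One satisfying assignment: R R A R C R C.
Verifying each rule — rule 1 satisfied; rule 2 satisfied; rule 3 satisfied; rule 4 satisfied; rule 5 satisfied.

YES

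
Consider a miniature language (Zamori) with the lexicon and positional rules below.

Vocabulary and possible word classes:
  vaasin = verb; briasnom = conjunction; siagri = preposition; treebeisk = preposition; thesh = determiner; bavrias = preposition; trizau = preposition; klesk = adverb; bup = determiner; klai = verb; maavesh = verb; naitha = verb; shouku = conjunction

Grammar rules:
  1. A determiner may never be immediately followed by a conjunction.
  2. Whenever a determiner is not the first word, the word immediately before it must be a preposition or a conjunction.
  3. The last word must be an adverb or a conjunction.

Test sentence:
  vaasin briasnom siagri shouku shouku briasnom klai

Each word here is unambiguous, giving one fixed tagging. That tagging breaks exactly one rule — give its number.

3

Fixed tagging: verb conjunction preposition conjunction conjunction conjunction verb.
Checking each rule: R1 ✓, R2 ✓, R3 ✗.
Only rule 3 fails.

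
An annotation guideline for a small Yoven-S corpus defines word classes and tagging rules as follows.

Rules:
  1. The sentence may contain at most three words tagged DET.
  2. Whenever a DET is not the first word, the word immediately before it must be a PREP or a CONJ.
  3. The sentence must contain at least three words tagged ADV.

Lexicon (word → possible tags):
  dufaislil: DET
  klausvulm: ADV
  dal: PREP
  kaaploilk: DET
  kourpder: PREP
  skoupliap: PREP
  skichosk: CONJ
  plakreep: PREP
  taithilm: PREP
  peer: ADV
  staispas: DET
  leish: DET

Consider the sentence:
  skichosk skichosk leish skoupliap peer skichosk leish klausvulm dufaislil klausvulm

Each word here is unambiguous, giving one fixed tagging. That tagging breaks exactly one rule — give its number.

2

Fixed tagging: CONJ CONJ DET PREP ADV CONJ DET ADV DET ADV.
Checking each rule: R1 pass, R2 fail, R3 pass.
Only rule 2 fails.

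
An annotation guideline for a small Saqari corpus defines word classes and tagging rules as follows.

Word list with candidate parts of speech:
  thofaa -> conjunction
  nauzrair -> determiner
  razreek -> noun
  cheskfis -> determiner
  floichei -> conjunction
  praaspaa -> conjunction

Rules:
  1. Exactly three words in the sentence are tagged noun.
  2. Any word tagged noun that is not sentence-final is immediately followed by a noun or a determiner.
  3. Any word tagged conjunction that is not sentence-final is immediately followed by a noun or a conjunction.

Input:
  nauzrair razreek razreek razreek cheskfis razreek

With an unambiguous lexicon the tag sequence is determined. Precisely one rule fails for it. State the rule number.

1

Fixed tagging: determiner noun noun noun determiner noun.
Rule check: R1 fails, R2 ok, R3 ok.
Only rule 1 fails.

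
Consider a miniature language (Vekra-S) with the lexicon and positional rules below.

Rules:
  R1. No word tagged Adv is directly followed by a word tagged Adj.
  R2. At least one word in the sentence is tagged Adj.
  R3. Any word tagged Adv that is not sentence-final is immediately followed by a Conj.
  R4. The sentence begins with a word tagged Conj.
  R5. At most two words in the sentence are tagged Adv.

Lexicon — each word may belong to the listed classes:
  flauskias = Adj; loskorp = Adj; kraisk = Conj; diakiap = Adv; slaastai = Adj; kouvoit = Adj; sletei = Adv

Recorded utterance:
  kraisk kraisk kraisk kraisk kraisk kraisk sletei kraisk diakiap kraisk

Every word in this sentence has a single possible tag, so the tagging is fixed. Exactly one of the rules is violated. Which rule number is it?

2

Fixed tagging: Conj Conj Conj Conj Conj Conj Adv Conj Adv Conj.
Rule check: R1 ok, R2 fails, R3 ok, R4 ok, R5 ok.
Only rule 2 fails.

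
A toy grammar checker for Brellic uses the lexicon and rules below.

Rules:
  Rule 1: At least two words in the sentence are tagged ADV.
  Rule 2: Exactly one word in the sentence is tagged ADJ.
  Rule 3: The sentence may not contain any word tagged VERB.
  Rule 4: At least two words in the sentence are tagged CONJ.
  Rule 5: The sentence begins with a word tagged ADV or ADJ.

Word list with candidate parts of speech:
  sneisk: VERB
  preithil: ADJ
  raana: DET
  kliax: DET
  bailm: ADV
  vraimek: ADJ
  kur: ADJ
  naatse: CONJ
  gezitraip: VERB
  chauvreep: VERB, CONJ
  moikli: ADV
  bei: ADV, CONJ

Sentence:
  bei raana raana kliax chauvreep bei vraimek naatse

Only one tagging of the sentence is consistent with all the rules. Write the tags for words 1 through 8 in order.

ADV DET DET DET CONJ ADV ADJ CONJ

Candidates per position — 1:bei {ADV,CONJ}; 2:raana {DET}; 3:raana {DET}; 4:kliax {DET}; 5:chauvreep {VERB,CONJ}; 6:bei {ADV,CONJ}; 7:vraimek {ADJ}; 8:naatse {CONJ}.
If word 1 were CONJ, no tagging could satisfy rule 1; so word 1 is ADV.
If word 5 were VERB, no tagging could satisfy rule 3; so word 5 is CONJ.
If word 6 were CONJ, no tagging could satisfy rule 1; so word 6 is ADV.
That leaves exactly one tagging: ADV DET DET DET CONJ ADV ADJ CONJ.
Rule-by-rule: rule 1 satisfied; rule 2 satisfied; rule 3 satisfied; rule 4 satisfied; rule 5 satisfied.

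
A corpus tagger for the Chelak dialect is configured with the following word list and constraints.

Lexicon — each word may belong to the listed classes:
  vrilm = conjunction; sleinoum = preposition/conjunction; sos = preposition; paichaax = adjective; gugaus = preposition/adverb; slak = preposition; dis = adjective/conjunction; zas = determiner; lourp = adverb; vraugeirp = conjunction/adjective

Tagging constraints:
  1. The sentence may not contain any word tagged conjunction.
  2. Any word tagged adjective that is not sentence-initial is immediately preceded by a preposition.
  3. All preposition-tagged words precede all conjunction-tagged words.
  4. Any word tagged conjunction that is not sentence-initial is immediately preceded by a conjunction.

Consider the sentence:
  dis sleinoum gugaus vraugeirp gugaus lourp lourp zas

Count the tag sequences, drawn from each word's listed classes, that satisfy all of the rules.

2

Candidates per position — 1:dis {adjective,conjunction}; 2:sleinoum {preposition,conjunction}; 3:gugaus {preposition,adverb}; 4:vraugeirp {conjunction,adjective}; 5:gugaus {preposition,adverb}; 6:lourp {adverb}; 7:lourp {adverb}; 8:zas {determiner}.
There are 32 candidate sequences in total.
The sequences that satisfy every rule: adjective preposition preposition adjective preposition adverb adverb determiner; adjective preposition preposition adjective adverb adverb adverb determiner.
Count = 2.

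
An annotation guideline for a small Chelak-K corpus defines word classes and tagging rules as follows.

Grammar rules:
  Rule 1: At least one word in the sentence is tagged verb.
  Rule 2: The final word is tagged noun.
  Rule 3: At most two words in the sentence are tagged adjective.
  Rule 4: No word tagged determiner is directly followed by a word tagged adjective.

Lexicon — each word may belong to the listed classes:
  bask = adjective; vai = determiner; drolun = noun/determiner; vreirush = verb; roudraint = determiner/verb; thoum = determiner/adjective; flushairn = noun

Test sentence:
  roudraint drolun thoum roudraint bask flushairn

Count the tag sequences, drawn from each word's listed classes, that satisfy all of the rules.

6

Candidates per position — 1:roudraint {determiner,verb}; 2:drolun {noun,determiner}; 3:thoum {determiner,adjective}; 4:roudraint {determiner,verb}; 5:bask {adjective}; 6:flushairn {noun}.
There are 16 candidate sequences in total.
Checking each against the rules leaves 6 sequences.
Count = 6.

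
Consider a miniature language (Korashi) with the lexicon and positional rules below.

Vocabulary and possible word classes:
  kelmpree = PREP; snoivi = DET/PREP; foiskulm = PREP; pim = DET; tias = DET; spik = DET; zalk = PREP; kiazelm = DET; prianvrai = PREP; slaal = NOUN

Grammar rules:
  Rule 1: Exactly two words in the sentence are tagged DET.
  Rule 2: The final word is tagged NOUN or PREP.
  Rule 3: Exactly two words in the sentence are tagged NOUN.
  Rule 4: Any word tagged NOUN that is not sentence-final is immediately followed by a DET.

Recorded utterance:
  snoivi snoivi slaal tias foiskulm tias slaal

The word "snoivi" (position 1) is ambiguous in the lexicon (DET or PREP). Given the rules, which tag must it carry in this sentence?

Candidates per position — 1:snoivi {DET,PREP}; 2:snoivi {DET,PREP}; 3:slaal {NOUN}; 4:tias {DET}; 5:foiskulm {PREP}; 6:tias {DET}; 7:slaal {NOUN}.
Position 1: DET is ruled out by rule 1; that leaves PREP.
Position 2: DET is ruled out by rule 1; that leaves PREP.
The unique satisfying tagging is: PREP PREP NOUN DET PREP DET NOUN.
Rule-by-rule: rule 1 ✓; rule 2 ✓; rule 3 ✓; rule 4 ✓.

PREP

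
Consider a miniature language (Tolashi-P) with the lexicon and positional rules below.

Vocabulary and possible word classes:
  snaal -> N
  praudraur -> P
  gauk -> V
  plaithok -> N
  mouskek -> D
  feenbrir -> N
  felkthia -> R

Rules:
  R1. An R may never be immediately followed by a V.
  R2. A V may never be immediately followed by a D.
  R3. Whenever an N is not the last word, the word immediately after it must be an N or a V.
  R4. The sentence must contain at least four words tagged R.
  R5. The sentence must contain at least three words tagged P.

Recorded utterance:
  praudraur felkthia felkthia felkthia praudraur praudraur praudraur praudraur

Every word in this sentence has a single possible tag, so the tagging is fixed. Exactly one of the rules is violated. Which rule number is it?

Fixed tagging: P R R R P P P P.
Rule check: R1 ✓, R2 ✓, R3 ✓, R4 ✗, R5 ✓.
Only rule 4 fails.

4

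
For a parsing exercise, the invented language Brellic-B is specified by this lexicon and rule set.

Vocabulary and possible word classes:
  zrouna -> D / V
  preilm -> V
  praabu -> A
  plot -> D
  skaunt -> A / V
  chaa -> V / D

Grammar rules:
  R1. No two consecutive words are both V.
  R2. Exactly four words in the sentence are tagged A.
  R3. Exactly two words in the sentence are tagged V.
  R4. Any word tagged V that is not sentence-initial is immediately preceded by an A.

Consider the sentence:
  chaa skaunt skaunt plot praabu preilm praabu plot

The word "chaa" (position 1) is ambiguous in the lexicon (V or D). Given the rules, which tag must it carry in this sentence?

Candidates per position — 1:chaa {V,D}; 2:skaunt {A,V}; 3:skaunt {A,V}; 4:plot {D}; 5:praabu {A}; 6:preilm {V}; 7:praabu {A}; 8:plot {D}.
Position 2: tagging it V would leave rule 2 unsatisfiable, so it must be A.
Position 3: tagging it V would leave rule 2 unsatisfiable, so it must be A.
Position 1: tagging it D would leave rule 3 unsatisfiable, so it must be V.
The unique satisfying tagging is: V A A D A V A D.
Verifying each rule — rule 1 ok; rule 2 ok; rule 3 ok; rule 4 ok.

V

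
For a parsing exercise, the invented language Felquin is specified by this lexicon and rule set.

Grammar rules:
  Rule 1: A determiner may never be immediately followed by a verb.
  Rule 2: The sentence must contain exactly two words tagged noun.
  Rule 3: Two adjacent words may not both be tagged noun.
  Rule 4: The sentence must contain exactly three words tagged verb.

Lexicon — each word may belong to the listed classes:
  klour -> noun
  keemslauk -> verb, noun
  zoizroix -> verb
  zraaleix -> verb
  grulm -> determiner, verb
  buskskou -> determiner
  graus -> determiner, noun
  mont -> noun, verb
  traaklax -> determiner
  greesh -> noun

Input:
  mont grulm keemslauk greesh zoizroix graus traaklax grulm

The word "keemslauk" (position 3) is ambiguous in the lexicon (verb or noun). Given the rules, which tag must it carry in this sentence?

Candidates per position — 1:mont {noun,verb}; 2:grulm {determiner,verb}; 3:keemslauk {verb,noun}; 4:greesh {noun}; 5:zoizroix {verb}; 6:graus {determiner,noun}; 7:traaklax {determiner}; 8:grulm {determiner,verb}.
At position 3, choosing noun makes rule 3 impossible to satisfy; hence verb.
At position 8, choosing verb makes rule 1 impossible to satisfy; hence determiner.
At position 2, choosing determiner makes rule 1 impossible to satisfy; hence verb.
At position 1, choosing verb makes rule 4 impossible to satisfy; hence noun.
At position 6, choosing noun makes rule 2 impossible to satisfy; hence determiner.
The only consistent sequence is: noun verb verb noun verb determiner determiner determiner.
Rule-by-rule: rule 1 ✓; rule 2 ✓; rule 3 ✓; rule 4 ✓.

verb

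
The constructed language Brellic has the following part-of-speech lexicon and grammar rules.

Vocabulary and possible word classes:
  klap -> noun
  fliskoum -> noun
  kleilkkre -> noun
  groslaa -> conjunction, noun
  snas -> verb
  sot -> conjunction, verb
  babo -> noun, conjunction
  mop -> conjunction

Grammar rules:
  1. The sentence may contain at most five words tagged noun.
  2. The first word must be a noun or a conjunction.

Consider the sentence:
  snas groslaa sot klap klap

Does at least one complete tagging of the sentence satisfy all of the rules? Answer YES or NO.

Candidates per position — 1:snas {verb}; 2:groslaa {conjunction,noun}; 3:sot {conjunction,verb}; 4:klap {noun}; 5:klap {noun}.
Rule 2 cannot be satisfied by any choice of tags from the lexicon.
So there is no consistent tagging.

NO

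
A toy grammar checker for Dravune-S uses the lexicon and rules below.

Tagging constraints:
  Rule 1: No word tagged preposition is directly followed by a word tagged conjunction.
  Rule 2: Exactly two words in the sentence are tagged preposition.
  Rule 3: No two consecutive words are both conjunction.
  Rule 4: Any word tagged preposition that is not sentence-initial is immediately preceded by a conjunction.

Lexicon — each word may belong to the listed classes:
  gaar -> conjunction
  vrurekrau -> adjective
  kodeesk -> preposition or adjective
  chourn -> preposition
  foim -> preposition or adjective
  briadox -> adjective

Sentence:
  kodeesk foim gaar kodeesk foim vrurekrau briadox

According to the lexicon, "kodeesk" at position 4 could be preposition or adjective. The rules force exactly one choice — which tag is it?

preposition

Candidates per position — 1:kodeesk {preposition,adjective}; 2:foim {preposition,adjective}; 3:gaar {conjunction}; 4:kodeesk {preposition,adjective}; 5:foim {preposition,adjective}; 6:vrurekrau {adjective}; 7:briadox {adjective}.
At position 2, choosing preposition makes rule 1 impossible to satisfy; hence adjective.
At position 5, choosing preposition makes rule 4 impossible to satisfy; hence adjective.
At position 1, choosing adjective makes rule 2 impossible to satisfy; hence preposition.
At position 4, choosing adjective makes rule 2 impossible to satisfy; hence preposition.
That leaves exactly one tagging: preposition adjective conjunction preposition adjective adjective adjective.
Verifying each rule — rule 1 ✓; rule 2 ✓; rule 3 ✓; rule 4 ✓.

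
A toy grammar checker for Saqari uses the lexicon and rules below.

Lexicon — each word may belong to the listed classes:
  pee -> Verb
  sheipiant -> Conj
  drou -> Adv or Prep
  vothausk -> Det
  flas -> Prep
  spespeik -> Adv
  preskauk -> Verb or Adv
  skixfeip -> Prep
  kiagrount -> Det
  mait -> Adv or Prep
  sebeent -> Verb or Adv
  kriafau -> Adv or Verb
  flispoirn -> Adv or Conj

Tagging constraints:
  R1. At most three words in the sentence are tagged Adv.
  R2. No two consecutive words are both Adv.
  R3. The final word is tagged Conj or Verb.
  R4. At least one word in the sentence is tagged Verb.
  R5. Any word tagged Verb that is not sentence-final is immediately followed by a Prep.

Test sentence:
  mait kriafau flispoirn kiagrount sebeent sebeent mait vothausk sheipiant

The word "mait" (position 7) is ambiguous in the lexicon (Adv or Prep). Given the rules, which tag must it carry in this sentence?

Candidates per position — 1:mait {Adv,Prep}; 2:kriafau {Adv,Verb}; 3:flispoirn {Adv,Conj}; 4:kiagrount {Det}; 5:sebeent {Verb,Adv}; 6:sebeent {Verb,Adv}; 7:mait {Adv,Prep}; 8:vothausk {Det}; 9:sheipiant {Conj}.
If word 2 were Verb, no tagging could satisfy rule 5; so word 2 is Adv.
If word 3 were Adv, no tagging could satisfy rule 2; so word 3 is Conj.
If word 5 were Verb, no tagging could satisfy rule 5; so word 5 is Adv.
If word 6 were Adv, no tagging could satisfy rule 2; so word 6 is Verb.
If word 7 were Adv, no tagging could satisfy rule 5; so word 7 is Prep.
If word 1 were Adv, no tagging could satisfy rule 2; so word 1 is Prep.
The unique satisfying tagging is: Prep Adv Conj Det Adv Verb Prep Det Conj.
Check: rule 1 ok; rule 2 ok; rule 3 ok; rule 4 ok; rule 5 ok.

Prep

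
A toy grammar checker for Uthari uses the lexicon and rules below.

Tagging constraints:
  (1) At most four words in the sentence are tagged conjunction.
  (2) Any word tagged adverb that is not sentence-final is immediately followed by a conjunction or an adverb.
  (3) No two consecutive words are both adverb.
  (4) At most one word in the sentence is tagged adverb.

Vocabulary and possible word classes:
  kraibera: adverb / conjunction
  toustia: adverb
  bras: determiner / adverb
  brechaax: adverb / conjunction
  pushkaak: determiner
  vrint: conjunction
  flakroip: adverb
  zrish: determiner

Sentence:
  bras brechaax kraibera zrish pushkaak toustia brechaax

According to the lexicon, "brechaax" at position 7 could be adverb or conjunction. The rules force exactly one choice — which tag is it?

conjunction

Candidates per position — 1:bras {determiner,adverb}; 2:brechaax {adverb,conjunction}; 3:kraibera {adverb,conjunction}; 4:zrish {determiner}; 5:pushkaak {determiner}; 6:toustia {adverb}; 7:brechaax {adverb,conjunction}.
At position 1, choosing adverb makes rule 4 impossible to satisfy; hence determiner.
At position 2, choosing adverb makes rule 4 impossible to satisfy; hence conjunction.
At position 3, choosing adverb makes rule 2 impossible to satisfy; hence conjunction.
At position 7, choosing adverb makes rule 3 impossible to satisfy; hence conjunction.
So the tagging must be: determiner conjunction conjunction determiner determiner adverb conjunction.
Checking: rule 1 holds; rule 2 holds; rule 3 holds; rule 4 holds.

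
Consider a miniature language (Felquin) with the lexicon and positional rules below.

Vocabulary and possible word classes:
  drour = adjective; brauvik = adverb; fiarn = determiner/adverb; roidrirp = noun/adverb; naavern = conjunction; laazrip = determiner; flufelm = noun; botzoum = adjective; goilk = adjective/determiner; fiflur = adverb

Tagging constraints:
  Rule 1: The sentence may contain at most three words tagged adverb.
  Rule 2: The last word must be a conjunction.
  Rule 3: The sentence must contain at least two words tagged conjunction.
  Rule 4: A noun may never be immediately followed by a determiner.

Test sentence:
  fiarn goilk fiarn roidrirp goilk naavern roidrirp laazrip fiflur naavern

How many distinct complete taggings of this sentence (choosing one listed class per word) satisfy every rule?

Candidates per position — 1:fiarn {determiner,adverb}; 2:goilk {adjective,determiner}; 3:fiarn {determiner,adverb}; 4:roidrirp {noun,adverb}; 5:goilk {adjective,determiner}; 6:naavern {conjunction}; 7:roidrirp {noun,adverb}; 8:laazrip {determiner}; 9:fiflur {adverb}; 10:naavern {conjunction}.
There are 64 candidate sequences in total.
Checking each against the rules leaves 10 sequences.
Count = 10.

10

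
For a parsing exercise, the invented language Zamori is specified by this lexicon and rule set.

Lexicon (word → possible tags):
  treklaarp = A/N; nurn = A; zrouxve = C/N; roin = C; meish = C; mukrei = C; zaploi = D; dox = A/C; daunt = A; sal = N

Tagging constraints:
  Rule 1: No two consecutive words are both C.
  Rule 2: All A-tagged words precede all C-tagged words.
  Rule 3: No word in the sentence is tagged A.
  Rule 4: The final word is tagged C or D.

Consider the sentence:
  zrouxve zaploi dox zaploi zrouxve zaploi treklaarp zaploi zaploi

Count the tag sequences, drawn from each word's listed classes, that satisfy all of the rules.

Candidates per position — 1:zrouxve {C,N}; 2:zaploi {D}; 3:dox {A,C}; 4:zaploi {D}; 5:zrouxve {C,N}; 6:zaploi {D}; 7:treklaarp {A,N}; 8:zaploi {D}; 9:zaploi {D}.
There are 16 candidate sequences in total.
The sequences that satisfy every rule: C D C D C D N D D; C D C D N D N D D; N D C D C D N D D; N D C D N D N D D.
Count = 4.

4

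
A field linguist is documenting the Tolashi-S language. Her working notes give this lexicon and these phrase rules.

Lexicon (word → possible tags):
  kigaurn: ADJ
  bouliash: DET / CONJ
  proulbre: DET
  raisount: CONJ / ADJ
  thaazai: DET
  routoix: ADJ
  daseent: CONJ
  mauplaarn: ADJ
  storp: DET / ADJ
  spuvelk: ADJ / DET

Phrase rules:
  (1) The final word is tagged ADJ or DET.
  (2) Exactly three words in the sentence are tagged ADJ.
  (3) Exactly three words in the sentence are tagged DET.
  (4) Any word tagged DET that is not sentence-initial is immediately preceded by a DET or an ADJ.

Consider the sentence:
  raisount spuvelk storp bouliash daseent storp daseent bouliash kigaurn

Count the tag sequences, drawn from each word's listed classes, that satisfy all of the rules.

Candidates per position — 1:raisount {CONJ,ADJ}; 2:spuvelk {ADJ,DET}; 3:storp {DET,ADJ}; 4:bouliash {DET,CONJ}; 5:daseent {CONJ}; 6:storp {DET,ADJ}; 7:daseent {CONJ}; 8:bouliash {DET,CONJ}; 9:kigaurn {ADJ}.
There are 64 candidate sequences in total.
The sequences that satisfy every rule: ADJ DET DET DET CONJ ADJ CONJ CONJ ADJ.
Count = 1.

1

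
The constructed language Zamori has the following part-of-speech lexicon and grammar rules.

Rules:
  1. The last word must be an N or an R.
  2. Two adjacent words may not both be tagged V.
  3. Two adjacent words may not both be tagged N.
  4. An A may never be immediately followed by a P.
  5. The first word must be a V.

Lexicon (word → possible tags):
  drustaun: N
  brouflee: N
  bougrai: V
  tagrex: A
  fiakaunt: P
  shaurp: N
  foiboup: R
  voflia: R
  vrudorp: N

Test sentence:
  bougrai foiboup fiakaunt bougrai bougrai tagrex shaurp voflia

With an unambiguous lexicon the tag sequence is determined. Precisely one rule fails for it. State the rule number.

Fixed tagging: V R P V V A N R.
Applying the rules: R1 ✓, R2 ✗, R3 ✓, R4 ✓, R5 ✓.
Only rule 2 fails.

2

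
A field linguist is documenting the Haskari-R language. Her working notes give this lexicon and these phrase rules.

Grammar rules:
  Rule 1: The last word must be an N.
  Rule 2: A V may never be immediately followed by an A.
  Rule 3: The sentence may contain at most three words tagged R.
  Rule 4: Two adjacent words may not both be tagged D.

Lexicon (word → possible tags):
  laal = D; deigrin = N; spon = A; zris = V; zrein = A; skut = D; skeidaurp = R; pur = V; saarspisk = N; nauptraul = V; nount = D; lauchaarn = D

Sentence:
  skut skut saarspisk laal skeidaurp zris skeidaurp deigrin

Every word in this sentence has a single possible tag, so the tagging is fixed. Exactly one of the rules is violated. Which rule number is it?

Fixed tagging: D D N D R V R N.
Applying the rules: R1 pass, R2 pass, R3 pass, R4 fail.
Only rule 4 fails.

4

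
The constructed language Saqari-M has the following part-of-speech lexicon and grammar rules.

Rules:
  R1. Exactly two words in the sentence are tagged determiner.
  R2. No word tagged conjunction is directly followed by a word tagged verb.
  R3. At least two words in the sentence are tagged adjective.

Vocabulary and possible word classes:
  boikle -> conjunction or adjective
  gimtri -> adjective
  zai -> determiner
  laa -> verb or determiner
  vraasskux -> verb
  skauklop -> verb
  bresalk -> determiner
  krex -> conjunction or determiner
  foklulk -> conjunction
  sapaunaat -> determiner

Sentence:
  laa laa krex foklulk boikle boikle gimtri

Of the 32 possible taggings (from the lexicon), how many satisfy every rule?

9

Candidates per position — 1:laa {verb,determiner}; 2:laa {verb,determiner}; 3:krex {conjunction,determiner}; 4:foklulk {conjunction}; 5:boikle {conjunction,adjective}; 6:boikle {conjunction,adjective}; 7:gimtri {adjective}.
There are 32 candidate sequences in total.
Checking each against the rules leaves 9 sequences.
Count = 9.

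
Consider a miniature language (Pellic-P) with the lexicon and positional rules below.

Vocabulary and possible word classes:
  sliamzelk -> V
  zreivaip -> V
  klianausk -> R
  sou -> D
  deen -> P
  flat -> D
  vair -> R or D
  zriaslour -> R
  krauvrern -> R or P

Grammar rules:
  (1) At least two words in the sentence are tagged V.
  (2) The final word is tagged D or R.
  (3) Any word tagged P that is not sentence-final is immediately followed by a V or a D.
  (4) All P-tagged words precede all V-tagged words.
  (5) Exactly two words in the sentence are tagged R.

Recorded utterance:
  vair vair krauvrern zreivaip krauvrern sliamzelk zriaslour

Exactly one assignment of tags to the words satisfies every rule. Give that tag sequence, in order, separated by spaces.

Candidates per position — 1:vair {R,D}; 2:vair {R,D}; 3:krauvrern {R,P}; 4:zreivaip {V}; 5:krauvrern {R,P}; 6:sliamzelk {V}; 7:zriaslour {R}.
If word 5 were P, no tagging could satisfy rule 4; so word 5 is R.
If word 1 were R, no tagging could satisfy rule 5; so word 1 is D.
If word 2 were R, no tagging could satisfy rule 5; so word 2 is D.
If word 3 were R, no tagging could satisfy rule 5; so word 3 is P.
The unique satisfying tagging is: D D P V R V R.
Rule-by-rule: rule 1 ✓; rule 2 ✓; rule 3 ✓; rule 4 ✓; rule 5 ✓.

D D P V R V R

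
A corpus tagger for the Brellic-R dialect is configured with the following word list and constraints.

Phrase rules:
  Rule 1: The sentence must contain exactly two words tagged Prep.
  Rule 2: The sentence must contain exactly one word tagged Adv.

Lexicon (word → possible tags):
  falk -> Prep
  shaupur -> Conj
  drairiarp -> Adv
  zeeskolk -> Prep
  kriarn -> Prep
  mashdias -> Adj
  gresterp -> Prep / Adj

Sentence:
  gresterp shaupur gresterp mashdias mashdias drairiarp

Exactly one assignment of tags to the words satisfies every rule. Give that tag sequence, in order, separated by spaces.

Prep Conj Prep Adj Adj Adv

Candidates per position — 1:gresterp {Prep,Adj}; 2:shaupur {Conj}; 3:gresterp {Prep,Adj}; 4:mashdias {Adj}; 5:mashdias {Adj}; 6:drairiarp {Adv}.
If word 1 were Adj, no tagging could satisfy rule 1; so word 1 is Prep.
If word 3 were Adj, no tagging could satisfy rule 1; so word 3 is Prep.
The unique satisfying tagging is: Prep Conj Prep Adj Adj Adv.
Rule-by-rule: rule 1 ✓; rule 2 ✓.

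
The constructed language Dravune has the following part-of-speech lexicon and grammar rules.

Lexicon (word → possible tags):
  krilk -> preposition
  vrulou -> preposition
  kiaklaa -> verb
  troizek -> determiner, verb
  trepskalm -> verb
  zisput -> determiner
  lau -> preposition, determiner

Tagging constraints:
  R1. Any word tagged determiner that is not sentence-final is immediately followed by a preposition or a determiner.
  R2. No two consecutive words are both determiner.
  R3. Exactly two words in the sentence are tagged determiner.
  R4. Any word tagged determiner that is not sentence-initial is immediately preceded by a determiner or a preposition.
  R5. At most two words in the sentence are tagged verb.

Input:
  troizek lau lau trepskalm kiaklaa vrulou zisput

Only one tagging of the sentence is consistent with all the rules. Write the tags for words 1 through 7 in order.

Candidates per position — 1:troizek {determiner,verb}; 2:lau {preposition,determiner}; 3:lau {preposition,determiner}; 4:trepskalm {verb}; 5:kiaklaa {verb}; 6:vrulou {preposition}; 7:zisput {determiner}.
Position 1: verb is ruled out by rule 5; that leaves determiner.
Position 2: determiner is ruled out by rule 2; that leaves preposition.
Position 3: determiner is ruled out by rule 1; that leaves preposition.
The unique satisfying tagging is: determiner preposition preposition verb verb preposition determiner.
Checking: rule 1 satisfied; rule 2 satisfied; rule 3 satisfied; rule 4 satisfied; rule 5 satisfied.

determiner preposition preposition verb verb preposition determiner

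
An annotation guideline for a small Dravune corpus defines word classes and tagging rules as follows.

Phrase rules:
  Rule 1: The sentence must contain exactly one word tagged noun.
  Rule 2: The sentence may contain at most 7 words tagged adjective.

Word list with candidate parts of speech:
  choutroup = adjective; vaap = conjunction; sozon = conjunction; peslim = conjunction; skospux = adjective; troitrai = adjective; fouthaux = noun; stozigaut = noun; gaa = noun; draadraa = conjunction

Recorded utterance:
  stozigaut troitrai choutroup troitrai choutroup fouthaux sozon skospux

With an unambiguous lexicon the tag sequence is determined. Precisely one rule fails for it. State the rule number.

Fixed tagging: noun adjective adjective adjective adjective noun conjunction adjective.
Rule check: R1 fails, R2 ok.
Only rule 1 fails.

1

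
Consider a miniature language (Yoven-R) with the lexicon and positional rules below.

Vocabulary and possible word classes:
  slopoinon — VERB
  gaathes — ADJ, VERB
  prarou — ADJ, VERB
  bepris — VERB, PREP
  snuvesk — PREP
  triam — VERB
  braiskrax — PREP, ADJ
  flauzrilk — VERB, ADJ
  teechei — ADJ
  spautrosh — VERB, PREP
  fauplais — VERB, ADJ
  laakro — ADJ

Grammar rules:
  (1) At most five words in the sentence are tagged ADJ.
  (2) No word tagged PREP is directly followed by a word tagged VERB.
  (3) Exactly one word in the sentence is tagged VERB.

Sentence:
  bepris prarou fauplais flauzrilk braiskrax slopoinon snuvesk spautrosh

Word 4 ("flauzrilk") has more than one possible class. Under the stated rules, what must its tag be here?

ADJ

Candidates per position — 1:bepris {VERB,PREP}; 2:prarou {ADJ,VERB}; 3:fauplais {VERB,ADJ}; 4:flauzrilk {VERB,ADJ}; 5:braiskrax {PREP,ADJ}; 6:slopoinon {VERB}; 7:snuvesk {PREP}; 8:spautrosh {VERB,PREP}.
Position 1: tagging it VERB would leave rule 3 unsatisfiable, so it must be PREP.
Position 2: tagging it VERB would leave rule 2 unsatisfiable, so it must be ADJ.
Position 3: tagging it VERB would leave rule 3 unsatisfiable, so it must be ADJ.
Position 4: tagging it VERB would leave rule 3 unsatisfiable, so it must be ADJ.
Position 5: tagging it PREP would leave rule 2 unsatisfiable, so it must be ADJ.
Position 8: tagging it VERB would leave rule 2 unsatisfiable, so it must be PREP.
The only consistent sequence is: PREP ADJ ADJ ADJ ADJ VERB PREP PREP.
Rule-by-rule: rule 1 holds; rule 2 holds; rule 3 holds.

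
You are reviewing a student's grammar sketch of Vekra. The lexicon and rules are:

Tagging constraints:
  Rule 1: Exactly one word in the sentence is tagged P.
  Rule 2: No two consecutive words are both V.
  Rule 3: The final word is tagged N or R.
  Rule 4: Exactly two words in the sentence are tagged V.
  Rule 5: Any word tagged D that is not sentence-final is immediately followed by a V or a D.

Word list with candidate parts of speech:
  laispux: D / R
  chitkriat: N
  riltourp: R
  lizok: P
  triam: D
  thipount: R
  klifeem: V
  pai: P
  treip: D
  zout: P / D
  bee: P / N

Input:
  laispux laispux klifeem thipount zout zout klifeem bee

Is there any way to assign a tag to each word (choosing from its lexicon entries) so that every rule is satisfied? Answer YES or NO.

Candidates per position — 1:laispux {D,R}; 2:laispux {D,R}; 3:klifeem {V}; 4:thipount {R}; 5:zout {P,D}; 6:zout {P,D}; 7:klifeem {V}; 8:bee {P,N}.
One satisfying assignment: D D V R P D V N.
Check: rule 1 ✓; rule 2 ✓; rule 3 ✓; rule 4 ✓; rule 5 ✓.

YES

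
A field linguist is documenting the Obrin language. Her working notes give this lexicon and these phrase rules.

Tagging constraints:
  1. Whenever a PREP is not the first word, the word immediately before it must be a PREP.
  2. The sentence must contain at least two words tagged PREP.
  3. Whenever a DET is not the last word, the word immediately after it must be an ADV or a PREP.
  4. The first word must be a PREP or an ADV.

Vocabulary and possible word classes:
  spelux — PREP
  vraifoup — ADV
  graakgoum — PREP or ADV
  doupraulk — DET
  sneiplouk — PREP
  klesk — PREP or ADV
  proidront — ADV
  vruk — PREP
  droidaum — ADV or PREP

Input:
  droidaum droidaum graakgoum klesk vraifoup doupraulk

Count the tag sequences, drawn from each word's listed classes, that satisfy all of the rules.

3

Candidates per position — 1:droidaum {ADV,PREP}; 2:droidaum {ADV,PREP}; 3:graakgoum {PREP,ADV}; 4:klesk {PREP,ADV}; 5:vraifoup {ADV}; 6:doupraulk {DET}.
There are 16 candidate sequences in total.
The sequences that satisfy every rule: PREP PREP PREP PREP ADV DET; PREP PREP PREP ADV ADV DET; PREP PREP ADV ADV ADV DET.
Count = 3.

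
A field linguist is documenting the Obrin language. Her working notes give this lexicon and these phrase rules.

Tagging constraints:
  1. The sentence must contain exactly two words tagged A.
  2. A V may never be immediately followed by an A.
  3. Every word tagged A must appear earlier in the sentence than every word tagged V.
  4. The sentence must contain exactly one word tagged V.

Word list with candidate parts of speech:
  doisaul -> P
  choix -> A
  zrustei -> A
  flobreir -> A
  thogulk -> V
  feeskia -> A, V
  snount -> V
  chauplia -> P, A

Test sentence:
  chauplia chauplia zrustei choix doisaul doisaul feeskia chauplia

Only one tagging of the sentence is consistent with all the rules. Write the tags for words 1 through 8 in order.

P P A A P P V P

Candidates per position — 1:chauplia {P,A}; 2:chauplia {P,A}; 3:zrustei {A}; 4:choix {A}; 5:doisaul {P}; 6:doisaul {P}; 7:feeskia {A,V}; 8:chauplia {P,A}.
Position 1: A is ruled out by rule 1; that leaves P.
Position 2: A is ruled out by rule 1; that leaves P.
Position 7: A is ruled out by rule 1; that leaves V.
Position 8: A is ruled out by rule 1; that leaves P.
The only consistent sequence is: P P A A P P V P.
Check: rule 1 ✓; rule 2 ✓; rule 3 ✓; rule 4 ✓.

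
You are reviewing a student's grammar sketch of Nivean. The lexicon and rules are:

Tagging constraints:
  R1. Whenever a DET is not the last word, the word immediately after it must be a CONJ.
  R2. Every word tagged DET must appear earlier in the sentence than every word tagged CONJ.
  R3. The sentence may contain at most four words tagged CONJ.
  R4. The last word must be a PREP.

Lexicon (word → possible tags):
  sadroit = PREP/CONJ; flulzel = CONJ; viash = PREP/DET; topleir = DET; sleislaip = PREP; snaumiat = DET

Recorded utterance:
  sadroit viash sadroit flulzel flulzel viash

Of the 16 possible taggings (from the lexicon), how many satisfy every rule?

5

Candidates per position — 1:sadroit {PREP,CONJ}; 2:viash {PREP,DET}; 3:sadroit {PREP,CONJ}; 4:flulzel {CONJ}; 5:flulzel {CONJ}; 6:viash {PREP,DET}.
There are 16 candidate sequences in total.
The sequences that satisfy every rule: PREP PREP PREP CONJ CONJ PREP; PREP PREP CONJ CONJ CONJ PREP; PREP DET CONJ CONJ CONJ PREP; CONJ PREP PREP CONJ CONJ PREP; CONJ PREP CONJ CONJ CONJ PREP.
Count = 5.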